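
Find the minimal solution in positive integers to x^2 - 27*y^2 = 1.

First expand sqrt(27) as a continued fraction. With x_i = (sqrt(27) + m_i)/d_i and (m_0, d_0) = (0, 1): a_0 = floor(sqrt(27)) = 5, since 5^2 = 25 <= 27 < 36 = 6^2.
Iterate m_{i+1} = d_i*a_i - m_i, d_{i+1} = (27 - m_{i+1}^2)/d_i, a_{i+1} = floor((a_0 + m_{i+1})/d_{i+1}):
  m_1 = 1*5 - 0 = 5, d_1 = (27 - 5^2)/1 = 2/1 = 2, a_1 = floor((5 + 5)/2) = 5.
  m_2 = 2*5 - 5 = 5, d_2 = (27 - 5^2)/2 = 2/2 = 1, a_2 = floor((5 + 5)/1) = 10.
  m_3 = 1*10 - 5 = 5, d_3 = (27 - 5^2)/1 = 2/1 = 2: (m_3, d_3) = (m_1, d_1) = (5, 2), so from here the quotients repeat a_1, a_2; the period length is 2.
So sqrt(27) = [5; (5, 10)] with period length k = 2.
k is even, so the fundamental solution of x^2 - 27y^2 = 1 is (p_{k-1}, q_{k-1}) = (p_1, q_1); compute convergents through index 1.
Convergents (p_i = a_i*p_{i-1} + p_{i-2}, q_i = a_i*q_{i-1} + q_{i-2} with p_{-2}=0, p_{-1}=1, q_{-2}=1, q_{-1}=0):
  i=0: a_0=5, p_0 = 5*1 + 0 = 5, q_0 = 5*0 + 1 = 1.
  i=1: a_1=5, p_1 = 5*5 + 1 = 26, q_1 = 5*1 + 0 = 5.
Check: 26^2 - 27*5^2 = 676 - 675 = 1, so (x, y) = (26, 5) solves the equation, and by the theorem it is the least positive solution.

(x, y) = (26, 5)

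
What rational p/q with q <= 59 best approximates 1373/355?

205/53

Expand x = 1373/355 as a continued fraction with the Euclidean algorithm:
  1373 = 3*355 + 308, so a_0 = 3.
  355 = 1*308 + 47, so a_1 = 1.
  308 = 6*47 + 26, so a_2 = 6.
  47 = 1*26 + 21, so a_3 = 1.
  26 = 1*21 + 5, so a_4 = 1.
  21 = 4*5 + 1, so a_5 = 4.
  5 = 5*1 + 0, so a_6 = 5.
so x = [3; 1, 6, 1, 1, 4, 5].
Convergents (p_i = a_i*p_{i-1} + p_{i-2}, q_i = a_i*q_{i-1} + q_{i-2} with p_{-2}=0, p_{-1}=1, q_{-2}=1, q_{-1}=0), until the denominator exceeds 59:
  i=0: a_0=3, p_0 = 3*1 + 0 = 3, q_0 = 3*0 + 1 = 1.
  i=1: a_1=1, p_1 = 1*3 + 1 = 4, q_1 = 1*1 + 0 = 1.
  i=2: a_2=6, p_2 = 6*4 + 3 = 27, q_2 = 6*1 + 1 = 7.
  i=3: a_3=1, p_3 = 1*27 + 4 = 31, q_3 = 1*7 + 1 = 8.
  i=4: a_4=1, p_4 = 1*31 + 27 = 58, q_4 = 1*8 + 7 = 15.
  i=5: a_5=4, p_5 = 4*58 + 31 = 263, q_5 = 4*15 + 8 = 68.
q_5 = 68 > 59, so the last convergent with denominator <= 59 is p_4/q_4 = 58/15.
The closest fraction with denominator <= 59 is either p_4/q_4 or the intermediate fraction (k*p_4 + p_3)/(k*q_4 + q_3) with the largest k >= 1 whose denominator stays <= 59; these approach x as k grows, and every other convergent or intermediate fraction in range is farther away.
Largest k: floor((59 - q_3)/q_4) = floor((59 - 8)/15) = 3.
That gives (3*58 + 31)/(3*15 + 8) = 205/53.
Compare the errors: |x - 58/15| = |1373*15 - 58*355|/(355*15) = 5/5325, and |x - 205/53| = |1373*53 - 205*355|/(355*53) = 6/18815.
Cross-multiplying, 6*5325 = 31950 < 94075 = 5*18815, so 6/18815 is smaller: the intermediate fraction 205/53 is closer to x than 58/15.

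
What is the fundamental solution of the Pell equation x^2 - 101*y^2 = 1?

(x, y) = (201, 20)

First expand sqrt(101) as a continued fraction. With x_i = (sqrt(101) + m_i)/d_i and (m_0, d_0) = (0, 1): a_0 = floor(sqrt(101)) = 10, since 10^2 = 100 <= 101 < 121 = 11^2.
Iterate m_{i+1} = d_i*a_i - m_i, d_{i+1} = (101 - m_{i+1}^2)/d_i, a_{i+1} = floor((a_0 + m_{i+1})/d_{i+1}):
  m_1 = 1*10 - 0 = 10, d_1 = (101 - 10^2)/1 = 1/1 = 1, a_1 = floor((10 + 10)/1) = 20.
  m_2 = 1*20 - 10 = 10, d_2 = (101 - 10^2)/1 = 1/1 = 1: (m_2, d_2) = (m_1, d_1) = (10, 1), so from here the quotient a_1 repeats; the period length is 1.
So sqrt(101) = [10; (20)] with period length k = 1.
k is odd, so (p_{k-1}, q_{k-1}) only solves x^2 - 101y^2 = -1 and the fundamental solution of x^2 - 101y^2 = 1 is (p_{2k-1}, q_{2k-1}) = (p_1, q_1); compute convergents through index 1, running through the period twice.
Convergents (p_i = a_i*p_{i-1} + p_{i-2}, q_i = a_i*q_{i-1} + q_{i-2} with p_{-2}=0, p_{-1}=1, q_{-2}=1, q_{-1}=0):
  i=0: a_0=10, p_0 = 10*1 + 0 = 10, q_0 = 10*0 + 1 = 1.
  i=1: a_1=20, p_1 = 20*10 + 1 = 201, q_1 = 20*1 + 0 = 20.
Indeed p_0^2 - 101*q_0^2 = 100 - 101 = -1, not +1.
Check: 201^2 - 101*20^2 = 40401 - 40400 = 1, so (x, y) = (201, 20) solves the equation, and by the theorem it is the least positive solution.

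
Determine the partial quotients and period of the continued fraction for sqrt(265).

Write x_i = (sqrt(265) + m_i)/d_i with (m_0, d_0) = (0, 1). a_0 = floor(sqrt(265)) = 16, since 16^2 = 256 <= 265 < 289 = 17^2.
Iterate m_{i+1} = d_i*a_i - m_i, d_{i+1} = (265 - m_{i+1}^2)/d_i, a_{i+1} = floor((a_0 + m_{i+1})/d_{i+1}):
  m_1 = 1*16 - 0 = 16, d_1 = (265 - 16^2)/1 = 9/1 = 9, a_1 = floor((16 + 16)/9) = 3.
  m_2 = 9*3 - 16 = 11, d_2 = (265 - 11^2)/9 = 144/9 = 16, a_2 = floor((16 + 11)/16) = 1.
  m_3 = 16*1 - 11 = 5, d_3 = (265 - 5^2)/16 = 240/16 = 15, a_3 = floor((16 + 5)/15) = 1.
  m_4 = 15*1 - 5 = 10, d_4 = (265 - 10^2)/15 = 165/15 = 11, a_4 = floor((16 + 10)/11) = 2.
  m_5 = 11*2 - 10 = 12, d_5 = (265 - 12^2)/11 = 121/11 = 11, a_5 = floor((16 + 12)/11) = 2.
  m_6 = 11*2 - 12 = 10, d_6 = (265 - 10^2)/11 = 165/11 = 15, a_6 = floor((16 + 10)/15) = 1.
  m_7 = 15*1 - 10 = 5, d_7 = (265 - 5^2)/15 = 240/15 = 16, a_7 = floor((16 + 5)/16) = 1.
  m_8 = 16*1 - 5 = 11, d_8 = (265 - 11^2)/16 = 144/16 = 9, a_8 = floor((16 + 11)/9) = 3.
  m_9 = 9*3 - 11 = 16, d_9 = (265 - 16^2)/9 = 9/9 = 1, a_9 = floor((16 + 16)/1) = 32.
  m_10 = 1*32 - 16 = 16, d_10 = (265 - 16^2)/1 = 9/1 = 9: (m_10, d_10) = (m_1, d_1) = (16, 9), so from here the quotients repeat a_1, ..., a_9; the period length is 9.
Hence the expansion of sqrt(265) is a_0 = 16 followed by the repeating block 3, 1, 1, 2, 2, 1, 1, 3, 32 (period 9).

[16; (3, 1, 1, 2, 2, 1, 1, 3, 32)]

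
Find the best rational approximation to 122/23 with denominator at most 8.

37/7

Expand x = 122/23 as a continued fraction with the Euclidean algorithm:
  122 = 5*23 + 7, so a_0 = 5.
  23 = 3*7 + 2, so a_1 = 3.
  7 = 3*2 + 1, so a_2 = 3.
  2 = 2*1 + 0, so a_3 = 2.
so x = [5; 3, 3, 2].
Convergents (p_i = a_i*p_{i-1} + p_{i-2}, q_i = a_i*q_{i-1} + q_{i-2} with p_{-2}=0, p_{-1}=1, q_{-2}=1, q_{-1}=0), until the denominator exceeds 8:
  i=0: a_0=5, p_0 = 5*1 + 0 = 5, q_0 = 5*0 + 1 = 1.
  i=1: a_1=3, p_1 = 3*5 + 1 = 16, q_1 = 3*1 + 0 = 3.
  i=2: a_2=3, p_2 = 3*16 + 5 = 53, q_2 = 3*3 + 1 = 10.
q_2 = 10 > 8, so the last convergent with denominator <= 8 is p_1/q_1 = 16/3.
The closest fraction with denominator <= 8 is either p_1/q_1 or the intermediate fraction (k*p_1 + p_0)/(k*q_1 + q_0) with the largest k >= 1 whose denominator stays <= 8; these approach x as k grows, and every other convergent or intermediate fraction in range is farther away.
Largest k: floor((8 - q_0)/q_1) = floor((8 - 1)/3) = 2.
That gives (2*16 + 5)/(2*3 + 1) = 37/7.
Compare the errors: |x - 16/3| = |122*3 - 16*23|/(23*3) = 2/69, and |x - 37/7| = |122*7 - 37*23|/(23*7) = 3/161.
Cross-multiplying, 3*69 = 207 < 322 = 2*161, so 3/161 is smaller: the intermediate fraction 37/7 is closer to x than 16/3.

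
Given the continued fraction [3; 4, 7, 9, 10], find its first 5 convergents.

3/1, 13/4, 94/29, 859/265, 8684/2679

Using the convergent recurrence p_i = a_i*p_{i-1} + p_{i-2}, q_i = a_i*q_{i-1} + q_{i-2} with p_{-2}=0, p_{-1}=1, q_{-2}=1, q_{-1}=0:
  i=0: a_0=3, p_0 = 3*1 + 0 = 3, q_0 = 3*0 + 1 = 1.
  i=1: a_1=4, p_1 = 4*3 + 1 = 13, q_1 = 4*1 + 0 = 4.
  i=2: a_2=7, p_2 = 7*13 + 3 = 94, q_2 = 7*4 + 1 = 29.
  i=3: a_3=9, p_3 = 9*94 + 13 = 859, q_3 = 9*29 + 4 = 265.
  i=4: a_4=10, p_4 = 10*859 + 94 = 8684, q_4 = 10*265 + 29 = 2679.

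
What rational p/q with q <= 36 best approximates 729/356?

Expand x = 729/356 as a continued fraction with the Euclidean algorithm:
  729 = 2*356 + 17, so a_0 = 2.
  356 = 20*17 + 16, so a_1 = 20.
  17 = 1*16 + 1, so a_2 = 1.
  16 = 16*1 + 0, so a_3 = 16.
so x = [2; 20, 1, 16].
Convergents (p_i = a_i*p_{i-1} + p_{i-2}, q_i = a_i*q_{i-1} + q_{i-2} with p_{-2}=0, p_{-1}=1, q_{-2}=1, q_{-1}=0), until the denominator exceeds 36:
  i=0: a_0=2, p_0 = 2*1 + 0 = 2, q_0 = 2*0 + 1 = 1.
  i=1: a_1=20, p_1 = 20*2 + 1 = 41, q_1 = 20*1 + 0 = 20.
  i=2: a_2=1, p_2 = 1*41 + 2 = 43, q_2 = 1*20 + 1 = 21.
  i=3: a_3=16, p_3 = 16*43 + 41 = 729, q_3 = 16*21 + 20 = 356.
q_3 = 356 > 36, so the last convergent with denominator <= 36 is p_2/q_2 = 43/21.
The closest fraction with denominator <= 36 is either p_2/q_2 or the intermediate fraction (k*p_2 + p_1)/(k*q_2 + q_1) with the largest k >= 1 whose denominator stays <= 36; these approach x as k grows, and every other convergent or intermediate fraction in range is farther away.
Largest k: floor((36 - q_1)/q_2) = floor((36 - 20)/21) = 0.
Since k = 0, no intermediate fraction beyond p_2/q_2 has denominator <= 36, so the convergent 43/21 is the closest (its error is |729*21 - 43*356|/(356*21) = 1/7476).

43/21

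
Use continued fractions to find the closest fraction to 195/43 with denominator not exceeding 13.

Expand x = 195/43 as a continued fraction with the Euclidean algorithm:
  195 = 4*43 + 23, so a_0 = 4.
  43 = 1*23 + 20, so a_1 = 1.
  23 = 1*20 + 3, so a_2 = 1.
  20 = 6*3 + 2, so a_3 = 6.
  3 = 1*2 + 1, so a_4 = 1.
  2 = 2*1 + 0, so a_5 = 2.
so x = [4; 1, 1, 6, 1, 2].
Convergents (p_i = a_i*p_{i-1} + p_{i-2}, q_i = a_i*q_{i-1} + q_{i-2} with p_{-2}=0, p_{-1}=1, q_{-2}=1, q_{-1}=0), until the denominator exceeds 13:
  i=0: a_0=4, p_0 = 4*1 + 0 = 4, q_0 = 4*0 + 1 = 1.
  i=1: a_1=1, p_1 = 1*4 + 1 = 5, q_1 = 1*1 + 0 = 1.
  i=2: a_2=1, p_2 = 1*5 + 4 = 9, q_2 = 1*1 + 1 = 2.
  i=3: a_3=6, p_3 = 6*9 + 5 = 59, q_3 = 6*2 + 1 = 13.
  i=4: a_4=1, p_4 = 1*59 + 9 = 68, q_4 = 1*13 + 2 = 15.
q_4 = 15 > 13, so the last convergent with denominator <= 13 is p_3/q_3 = 59/13.
The closest fraction with denominator <= 13 is either p_3/q_3 or the intermediate fraction (k*p_3 + p_2)/(k*q_3 + q_2) with the largest k >= 1 whose denominator stays <= 13; these approach x as k grows, and every other convergent or intermediate fraction in range is farther away.
Largest k: floor((13 - q_2)/q_3) = floor((13 - 2)/13) = 0.
Since k = 0, no intermediate fraction beyond p_3/q_3 has denominator <= 13, so the convergent 59/13 is the closest (its error is |195*13 - 59*43|/(43*13) = 2/559).

59/13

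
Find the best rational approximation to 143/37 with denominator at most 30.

85/22

Expand x = 143/37 as a continued fraction with the Euclidean algorithm:
  143 = 3*37 + 32, so a_0 = 3.
  37 = 1*32 + 5, so a_1 = 1.
  32 = 6*5 + 2, so a_2 = 6.
  5 = 2*2 + 1, so a_3 = 2.
  2 = 2*1 + 0, so a_4 = 2.
so x = [3; 1, 6, 2, 2].
Convergents (p_i = a_i*p_{i-1} + p_{i-2}, q_i = a_i*q_{i-1} + q_{i-2} with p_{-2}=0, p_{-1}=1, q_{-2}=1, q_{-1}=0), until the denominator exceeds 30:
  i=0: a_0=3, p_0 = 3*1 + 0 = 3, q_0 = 3*0 + 1 = 1.
  i=1: a_1=1, p_1 = 1*3 + 1 = 4, q_1 = 1*1 + 0 = 1.
  i=2: a_2=6, p_2 = 6*4 + 3 = 27, q_2 = 6*1 + 1 = 7.
  i=3: a_3=2, p_3 = 2*27 + 4 = 58, q_3 = 2*7 + 1 = 15.
  i=4: a_4=2, p_4 = 2*58 + 27 = 143, q_4 = 2*15 + 7 = 37.
q_4 = 37 > 30, so the last convergent with denominator <= 30 is p_3/q_3 = 58/15.
The closest fraction with denominator <= 30 is either p_3/q_3 or the intermediate fraction (k*p_3 + p_2)/(k*q_3 + q_2) with the largest k >= 1 whose denominator stays <= 30; these approach x as k grows, and every other convergent or intermediate fraction in range is farther away.
Largest k: floor((30 - q_2)/q_3) = floor((30 - 7)/15) = 1.
That gives (1*58 + 27)/(1*15 + 7) = 85/22.
Compare the errors: |x - 58/15| = |143*15 - 58*37|/(37*15) = 1/555, and |x - 85/22| = |143*22 - 85*37|/(37*22) = 1/814.
Cross-multiplying, 1*555 = 555 < 814 = 1*814, so 1/814 is smaller: the intermediate fraction 85/22 is closer to x than 58/15.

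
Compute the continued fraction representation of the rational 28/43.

[0; 1, 1, 1, 6, 2]

Run the Euclidean algorithm on 28 and 43; the successive quotients are the partial quotients a_0, a_1, ... (each step inverts the fractional part left over by the previous one):
  28 = 0*43 + 28, so a_0 = 0.
  43 = 1*28 + 15, so a_1 = 1.
  28 = 1*15 + 13, so a_2 = 1.
  15 = 1*13 + 2, so a_3 = 1.
  13 = 6*2 + 1, so a_4 = 6.
  2 = 2*1 + 0, so a_5 = 2.
The remainder reaches 0 after 6 divisions, so the expansion has 6 partial quotients, read off in order.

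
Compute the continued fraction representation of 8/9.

Run the Euclidean algorithm on 8 and 9; the successive quotients are the partial quotients a_0, a_1, ... (each step inverts the fractional part left over by the previous one):
  8 = 0*9 + 8, so a_0 = 0.
  9 = 1*8 + 1, so a_1 = 1.
  8 = 8*1 + 0, so a_2 = 8.
The remainder reaches 0 after 3 divisions, so the expansion has 3 partial quotients, read off in order.

[0; 1, 8]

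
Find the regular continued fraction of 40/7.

[5; 1, 2, 2]

Run the Euclidean algorithm on 40 and 7; the successive quotients are the partial quotients a_0, a_1, ... (each step inverts the fractional part left over by the previous one):
  40 = 5*7 + 5, so a_0 = 5.
  7 = 1*5 + 2, so a_1 = 1.
  5 = 2*2 + 1, so a_2 = 2.
  2 = 2*1 + 0, so a_3 = 2.
The remainder reaches 0 after 4 divisions, so the expansion has 4 partial quotients, read off in order.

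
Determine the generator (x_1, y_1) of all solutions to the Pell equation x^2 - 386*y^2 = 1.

First expand sqrt(386) as a continued fraction. With x_i = (sqrt(386) + m_i)/d_i and (m_0, d_0) = (0, 1): a_0 = floor(sqrt(386)) = 19, since 19^2 = 361 <= 386 < 400 = 20^2.
Iterate m_{i+1} = d_i*a_i - m_i, d_{i+1} = (386 - m_{i+1}^2)/d_i, a_{i+1} = floor((a_0 + m_{i+1})/d_{i+1}):
  m_1 = 1*19 - 0 = 19, d_1 = (386 - 19^2)/1 = 25/1 = 25, a_1 = floor((19 + 19)/25) = 1.
  m_2 = 25*1 - 19 = 6, d_2 = (386 - 6^2)/25 = 350/25 = 14, a_2 = floor((19 + 6)/14) = 1.
  m_3 = 14*1 - 6 = 8, d_3 = (386 - 8^2)/14 = 322/14 = 23, a_3 = floor((19 + 8)/23) = 1.
  m_4 = 23*1 - 8 = 15, d_4 = (386 - 15^2)/23 = 161/23 = 7, a_4 = floor((19 + 15)/7) = 4.
  m_5 = 7*4 - 15 = 13, d_5 = (386 - 13^2)/7 = 217/7 = 31, a_5 = floor((19 + 13)/31) = 1.
  m_6 = 31*1 - 13 = 18, d_6 = (386 - 18^2)/31 = 62/31 = 2, a_6 = floor((19 + 18)/2) = 18.
  m_7 = 2*18 - 18 = 18, d_7 = (386 - 18^2)/2 = 62/2 = 31, a_7 = floor((19 + 18)/31) = 1.
  m_8 = 31*1 - 18 = 13, d_8 = (386 - 13^2)/31 = 217/31 = 7, a_8 = floor((19 + 13)/7) = 4.
  m_9 = 7*4 - 13 = 15, d_9 = (386 - 15^2)/7 = 161/7 = 23, a_9 = floor((19 + 15)/23) = 1.
  m_10 = 23*1 - 15 = 8, d_10 = (386 - 8^2)/23 = 322/23 = 14, a_10 = floor((19 + 8)/14) = 1.
  m_11 = 14*1 - 8 = 6, d_11 = (386 - 6^2)/14 = 350/14 = 25, a_11 = floor((19 + 6)/25) = 1.
  m_12 = 25*1 - 6 = 19, d_12 = (386 - 19^2)/25 = 25/25 = 1, a_12 = floor((19 + 19)/1) = 38.
  m_13 = 1*38 - 19 = 19, d_13 = (386 - 19^2)/1 = 25/1 = 25: (m_13, d_13) = (m_1, d_1) = (19, 25), so from here the quotients repeat a_1, ..., a_12; the period length is 12.
So sqrt(386) = [19; (1, 1, 1, 4, 1, 18, 1, 4, 1, 1, 1, 38)] with period length k = 12.
k is even, so the fundamental solution of x^2 - 386y^2 = 1 is (p_{k-1}, q_{k-1}) = (p_11, q_11); compute convergents through index 11.
Convergents (p_i = a_i*p_{i-1} + p_{i-2}, q_i = a_i*q_{i-1} + q_{i-2} with p_{-2}=0, p_{-1}=1, q_{-2}=1, q_{-1}=0):
  i=0: a_0=19, p_0 = 19*1 + 0 = 19, q_0 = 19*0 + 1 = 1.
  i=1: a_1=1, p_1 = 1*19 + 1 = 20, q_1 = 1*1 + 0 = 1.
  i=2: a_2=1, p_2 = 1*20 + 19 = 39, q_2 = 1*1 + 1 = 2.
  i=3: a_3=1, p_3 = 1*39 + 20 = 59, q_3 = 1*2 + 1 = 3.
  i=4: a_4=4, p_4 = 4*59 + 39 = 275, q_4 = 4*3 + 2 = 14.
  i=5: a_5=1, p_5 = 1*275 + 59 = 334, q_5 = 1*14 + 3 = 17.
  i=6: a_6=18, p_6 = 18*334 + 275 = 6287, q_6 = 18*17 + 14 = 320.
  i=7: a_7=1, p_7 = 1*6287 + 334 = 6621, q_7 = 1*320 + 17 = 337.
  i=8: a_8=4, p_8 = 4*6621 + 6287 = 32771, q_8 = 4*337 + 320 = 1668.
  i=9: a_9=1, p_9 = 1*32771 + 6621 = 39392, q_9 = 1*1668 + 337 = 2005.
  i=10: a_10=1, p_10 = 1*39392 + 32771 = 72163, q_10 = 1*2005 + 1668 = 3673.
  i=11: a_11=1, p_11 = 1*72163 + 39392 = 111555, q_11 = 1*3673 + 2005 = 5678.
Check: 111555^2 - 386*5678^2 = 12444518025 - 12444518024 = 1, so (x, y) = (111555, 5678) solves the equation, and by the theorem it is the least positive solution.

(x, y) = (111555, 5678)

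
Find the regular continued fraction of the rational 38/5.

Run the Euclidean algorithm on 38 and 5; the successive quotients are the partial quotients a_0, a_1, ... (each step inverts the fractional part left over by the previous one):
  38 = 7*5 + 3, so a_0 = 7.
  5 = 1*3 + 2, so a_1 = 1.
  3 = 1*2 + 1, so a_2 = 1.
  2 = 2*1 + 0, so a_3 = 2.
The remainder reaches 0 after 4 divisions, so the expansion has 4 partial quotients, read off in order.

[7; 1, 1, 2]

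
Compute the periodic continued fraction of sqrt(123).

[11; (11, 22)]

Write x_i = (sqrt(123) + m_i)/d_i with (m_0, d_0) = (0, 1). a_0 = floor(sqrt(123)) = 11, since 11^2 = 121 <= 123 < 144 = 12^2.
Iterate m_{i+1} = d_i*a_i - m_i, d_{i+1} = (123 - m_{i+1}^2)/d_i, a_{i+1} = floor((a_0 + m_{i+1})/d_{i+1}):
  m_1 = 1*11 - 0 = 11, d_1 = (123 - 11^2)/1 = 2/1 = 2, a_1 = floor((11 + 11)/2) = 11.
  m_2 = 2*11 - 11 = 11, d_2 = (123 - 11^2)/2 = 2/2 = 1, a_2 = floor((11 + 11)/1) = 22.
  m_3 = 1*22 - 11 = 11, d_3 = (123 - 11^2)/1 = 2/1 = 2: (m_3, d_3) = (m_1, d_1) = (11, 2), so from here the quotients repeat a_1, a_2; the period length is 2.
Hence the expansion of sqrt(123) is a_0 = 11 followed by the repeating block 11, 22 (period 2).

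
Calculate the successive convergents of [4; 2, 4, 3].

Using the convergent recurrence p_i = a_i*p_{i-1} + p_{i-2}, q_i = a_i*q_{i-1} + q_{i-2} with p_{-2}=0, p_{-1}=1, q_{-2}=1, q_{-1}=0:
  i=0: a_0=4, p_0 = 4*1 + 0 = 4, q_0 = 4*0 + 1 = 1.
  i=1: a_1=2, p_1 = 2*4 + 1 = 9, q_1 = 2*1 + 0 = 2.
  i=2: a_2=4, p_2 = 4*9 + 4 = 40, q_2 = 4*2 + 1 = 9.
  i=3: a_3=3, p_3 = 3*40 + 9 = 129, q_3 = 3*9 + 2 = 29.

4/1, 9/2, 40/9, 129/29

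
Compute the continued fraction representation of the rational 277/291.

[0; 1, 19, 1, 3, 1, 2]

Run the Euclidean algorithm on 277 and 291; the successive quotients are the partial quotients a_0, a_1, ... (each step inverts the fractional part left over by the previous one):
  277 = 0*291 + 277, so a_0 = 0.
  291 = 1*277 + 14, so a_1 = 1.
  277 = 19*14 + 11, so a_2 = 19.
  14 = 1*11 + 3, so a_3 = 1.
  11 = 3*3 + 2, so a_4 = 3.
  3 = 1*2 + 1, so a_5 = 1.
  2 = 2*1 + 0, so a_6 = 2.
The remainder reaches 0 after 7 divisions, so the expansion has 7 partial quotients, read off in order.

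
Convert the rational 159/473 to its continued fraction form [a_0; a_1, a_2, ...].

[0; 2, 1, 38, 1, 3]

Run the Euclidean algorithm on 159 and 473; the successive quotients are the partial quotients a_0, a_1, ... (each step inverts the fractional part left over by the previous one):
  159 = 0*473 + 159, so a_0 = 0.
  473 = 2*159 + 155, so a_1 = 2.
  159 = 1*155 + 4, so a_2 = 1.
  155 = 38*4 + 3, so a_3 = 38.
  4 = 1*3 + 1, so a_4 = 1.
  3 = 3*1 + 0, so a_5 = 3.
The remainder reaches 0 after 6 divisions, so the expansion has 6 partial quotients, read off in order.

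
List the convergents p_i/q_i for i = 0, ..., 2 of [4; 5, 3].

Using the convergent recurrence p_i = a_i*p_{i-1} + p_{i-2}, q_i = a_i*q_{i-1} + q_{i-2} with p_{-2}=0, p_{-1}=1, q_{-2}=1, q_{-1}=0:
  i=0: a_0=4, p_0 = 4*1 + 0 = 4, q_0 = 4*0 + 1 = 1.
  i=1: a_1=5, p_1 = 5*4 + 1 = 21, q_1 = 5*1 + 0 = 5.
  i=2: a_2=3, p_2 = 3*21 + 4 = 67, q_2 = 3*5 + 1 = 16.

4/1, 21/5, 67/16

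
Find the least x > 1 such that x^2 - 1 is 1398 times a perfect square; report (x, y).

First expand sqrt(1398) as a continued fraction. With x_i = (sqrt(1398) + m_i)/d_i and (m_0, d_0) = (0, 1): a_0 = floor(sqrt(1398)) = 37, since 37^2 = 1369 <= 1398 < 1444 = 38^2.
Iterate m_{i+1} = d_i*a_i - m_i, d_{i+1} = (1398 - m_{i+1}^2)/d_i, a_{i+1} = floor((a_0 + m_{i+1})/d_{i+1}):
  m_1 = 1*37 - 0 = 37, d_1 = (1398 - 37^2)/1 = 29/1 = 29, a_1 = floor((37 + 37)/29) = 2.
  m_2 = 29*2 - 37 = 21, d_2 = (1398 - 21^2)/29 = 957/29 = 33, a_2 = floor((37 + 21)/33) = 1.
  m_3 = 33*1 - 21 = 12, d_3 = (1398 - 12^2)/33 = 1254/33 = 38, a_3 = floor((37 + 12)/38) = 1.
  m_4 = 38*1 - 12 = 26, d_4 = (1398 - 26^2)/38 = 722/38 = 19, a_4 = floor((37 + 26)/19) = 3.
  m_5 = 19*3 - 26 = 31, d_5 = (1398 - 31^2)/19 = 437/19 = 23, a_5 = floor((37 + 31)/23) = 2.
  m_6 = 23*2 - 31 = 15, d_6 = (1398 - 15^2)/23 = 1173/23 = 51, a_6 = floor((37 + 15)/51) = 1.
  m_7 = 51*1 - 15 = 36, d_7 = (1398 - 36^2)/51 = 102/51 = 2, a_7 = floor((37 + 36)/2) = 36.
  m_8 = 2*36 - 36 = 36, d_8 = (1398 - 36^2)/2 = 102/2 = 51, a_8 = floor((37 + 36)/51) = 1.
  m_9 = 51*1 - 36 = 15, d_9 = (1398 - 15^2)/51 = 1173/51 = 23, a_9 = floor((37 + 15)/23) = 2.
  m_10 = 23*2 - 15 = 31, d_10 = (1398 - 31^2)/23 = 437/23 = 19, a_10 = floor((37 + 31)/19) = 3.
  m_11 = 19*3 - 31 = 26, d_11 = (1398 - 26^2)/19 = 722/19 = 38, a_11 = floor((37 + 26)/38) = 1.
  m_12 = 38*1 - 26 = 12, d_12 = (1398 - 12^2)/38 = 1254/38 = 33, a_12 = floor((37 + 12)/33) = 1.
  m_13 = 33*1 - 12 = 21, d_13 = (1398 - 21^2)/33 = 957/33 = 29, a_13 = floor((37 + 21)/29) = 2.
  m_14 = 29*2 - 21 = 37, d_14 = (1398 - 37^2)/29 = 29/29 = 1, a_14 = floor((37 + 37)/1) = 74.
  m_15 = 1*74 - 37 = 37, d_15 = (1398 - 37^2)/1 = 29/1 = 29: (m_15, d_15) = (m_1, d_1) = (37, 29), so from here the quotients repeat a_1, ..., a_14; the period length is 14.
So sqrt(1398) = [37; (2, 1, 1, 3, 2, 1, 36, 1, 2, 3, 1, 1, 2, 74)] with period length k = 14.
k is even, so the fundamental solution of x^2 - 1398y^2 = 1 is (p_{k-1}, q_{k-1}) = (p_13, q_13); compute convergents through index 13.
Convergents (p_i = a_i*p_{i-1} + p_{i-2}, q_i = a_i*q_{i-1} + q_{i-2} with p_{-2}=0, p_{-1}=1, q_{-2}=1, q_{-1}=0):
  i=0: a_0=37, p_0 = 37*1 + 0 = 37, q_0 = 37*0 + 1 = 1.
  i=1: a_1=2, p_1 = 2*37 + 1 = 75, q_1 = 2*1 + 0 = 2.
  i=2: a_2=1, p_2 = 1*75 + 37 = 112, q_2 = 1*2 + 1 = 3.
  i=3: a_3=1, p_3 = 1*112 + 75 = 187, q_3 = 1*3 + 2 = 5.
  i=4: a_4=3, p_4 = 3*187 + 112 = 673, q_4 = 3*5 + 3 = 18.
  i=5: a_5=2, p_5 = 2*673 + 187 = 1533, q_5 = 2*18 + 5 = 41.
  i=6: a_6=1, p_6 = 1*1533 + 673 = 2206, q_6 = 1*41 + 18 = 59.
  i=7: a_7=36, p_7 = 36*2206 + 1533 = 80949, q_7 = 36*59 + 41 = 2165.
  i=8: a_8=1, p_8 = 1*80949 + 2206 = 83155, q_8 = 1*2165 + 59 = 2224.
  i=9: a_9=2, p_9 = 2*83155 + 80949 = 247259, q_9 = 2*2224 + 2165 = 6613.
  i=10: a_10=3, p_10 = 3*247259 + 83155 = 824932, q_10 = 3*6613 + 2224 = 22063.
  i=11: a_11=1, p_11 = 1*824932 + 247259 = 1072191, q_11 = 1*22063 + 6613 = 28676.
  i=12: a_12=1, p_12 = 1*1072191 + 824932 = 1897123, q_12 = 1*28676 + 22063 = 50739.
  i=13: a_13=2, p_13 = 2*1897123 + 1072191 = 4866437, q_13 = 2*50739 + 28676 = 130154.
Check: 4866437^2 - 1398*130154^2 = 23682209074969 - 23682209074968 = 1, so (x, y) = (4866437, 130154) solves the equation, and by the theorem it is the least positive solution.

(x, y) = (4866437, 130154)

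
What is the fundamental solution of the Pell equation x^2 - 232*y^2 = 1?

(x, y) = (19603, 1287)

First expand sqrt(232) as a continued fraction. With x_i = (sqrt(232) + m_i)/d_i and (m_0, d_0) = (0, 1): a_0 = floor(sqrt(232)) = 15, since 15^2 = 225 <= 232 < 256 = 16^2.
Iterate m_{i+1} = d_i*a_i - m_i, d_{i+1} = (232 - m_{i+1}^2)/d_i, a_{i+1} = floor((a_0 + m_{i+1})/d_{i+1}):
  m_1 = 1*15 - 0 = 15, d_1 = (232 - 15^2)/1 = 7/1 = 7, a_1 = floor((15 + 15)/7) = 4.
  m_2 = 7*4 - 15 = 13, d_2 = (232 - 13^2)/7 = 63/7 = 9, a_2 = floor((15 + 13)/9) = 3.
  m_3 = 9*3 - 13 = 14, d_3 = (232 - 14^2)/9 = 36/9 = 4, a_3 = floor((15 + 14)/4) = 7.
  m_4 = 4*7 - 14 = 14, d_4 = (232 - 14^2)/4 = 36/4 = 9, a_4 = floor((15 + 14)/9) = 3.
  m_5 = 9*3 - 14 = 13, d_5 = (232 - 13^2)/9 = 63/9 = 7, a_5 = floor((15 + 13)/7) = 4.
  m_6 = 7*4 - 13 = 15, d_6 = (232 - 15^2)/7 = 7/7 = 1, a_6 = floor((15 + 15)/1) = 30.
  m_7 = 1*30 - 15 = 15, d_7 = (232 - 15^2)/1 = 7/1 = 7: (m_7, d_7) = (m_1, d_1) = (15, 7), so from here the quotients repeat a_1, ..., a_6; the period length is 6.
So sqrt(232) = [15; (4, 3, 7, 3, 4, 30)] with period length k = 6.
k is even, so the fundamental solution of x^2 - 232y^2 = 1 is (p_{k-1}, q_{k-1}) = (p_5, q_5); compute convergents through index 5.
Convergents (p_i = a_i*p_{i-1} + p_{i-2}, q_i = a_i*q_{i-1} + q_{i-2} with p_{-2}=0, p_{-1}=1, q_{-2}=1, q_{-1}=0):
  i=0: a_0=15, p_0 = 15*1 + 0 = 15, q_0 = 15*0 + 1 = 1.
  i=1: a_1=4, p_1 = 4*15 + 1 = 61, q_1 = 4*1 + 0 = 4.
  i=2: a_2=3, p_2 = 3*61 + 15 = 198, q_2 = 3*4 + 1 = 13.
  i=3: a_3=7, p_3 = 7*198 + 61 = 1447, q_3 = 7*13 + 4 = 95.
  i=4: a_4=3, p_4 = 3*1447 + 198 = 4539, q_4 = 3*95 + 13 = 298.
  i=5: a_5=4, p_5 = 4*4539 + 1447 = 19603, q_5 = 4*298 + 95 = 1287.
Check: 19603^2 - 232*1287^2 = 384277609 - 384277608 = 1, so (x, y) = (19603, 1287) solves the equation, and by the theorem it is the least positive solution.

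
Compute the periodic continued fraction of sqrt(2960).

Write x_i = (sqrt(2960) + m_i)/d_i with (m_0, d_0) = (0, 1). a_0 = floor(sqrt(2960)) = 54, since 54^2 = 2916 <= 2960 < 3025 = 55^2.
Iterate m_{i+1} = d_i*a_i - m_i, d_{i+1} = (2960 - m_{i+1}^2)/d_i, a_{i+1} = floor((a_0 + m_{i+1})/d_{i+1}):
  m_1 = 1*54 - 0 = 54, d_1 = (2960 - 54^2)/1 = 44/1 = 44, a_1 = floor((54 + 54)/44) = 2.
  m_2 = 44*2 - 54 = 34, d_2 = (2960 - 34^2)/44 = 1804/44 = 41, a_2 = floor((54 + 34)/41) = 2.
  m_3 = 41*2 - 34 = 48, d_3 = (2960 - 48^2)/41 = 656/41 = 16, a_3 = floor((54 + 48)/16) = 6.
  m_4 = 16*6 - 48 = 48, d_4 = (2960 - 48^2)/16 = 656/16 = 41, a_4 = floor((54 + 48)/41) = 2.
  m_5 = 41*2 - 48 = 34, d_5 = (2960 - 34^2)/41 = 1804/41 = 44, a_5 = floor((54 + 34)/44) = 2.
  m_6 = 44*2 - 34 = 54, d_6 = (2960 - 54^2)/44 = 44/44 = 1, a_6 = floor((54 + 54)/1) = 108.
  m_7 = 1*108 - 54 = 54, d_7 = (2960 - 54^2)/1 = 44/1 = 44: (m_7, d_7) = (m_1, d_1) = (54, 44), so from here the quotients repeat a_1, ..., a_6; the period length is 6.
Hence the expansion of sqrt(2960) is a_0 = 54 followed by the repeating block 2, 2, 6, 2, 2, 108 (period 6).

[54; (2, 2, 6, 2, 2, 108)]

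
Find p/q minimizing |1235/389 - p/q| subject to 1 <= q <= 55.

127/40

Expand x = 1235/389 as a continued fraction with the Euclidean algorithm:
  1235 = 3*389 + 68, so a_0 = 3.
  389 = 5*68 + 49, so a_1 = 5.
  68 = 1*49 + 19, so a_2 = 1.
  49 = 2*19 + 11, so a_3 = 2.
  19 = 1*11 + 8, so a_4 = 1.
  11 = 1*8 + 3, so a_5 = 1.
  8 = 2*3 + 2, so a_6 = 2.
  3 = 1*2 + 1, so a_7 = 1.
  2 = 2*1 + 0, so a_8 = 2.
so x = [3; 5, 1, 2, 1, 1, 2, 1, 2].
Convergents (p_i = a_i*p_{i-1} + p_{i-2}, q_i = a_i*q_{i-1} + q_{i-2} with p_{-2}=0, p_{-1}=1, q_{-2}=1, q_{-1}=0), until the denominator exceeds 55:
  i=0: a_0=3, p_0 = 3*1 + 0 = 3, q_0 = 3*0 + 1 = 1.
  i=1: a_1=5, p_1 = 5*3 + 1 = 16, q_1 = 5*1 + 0 = 5.
  i=2: a_2=1, p_2 = 1*16 + 3 = 19, q_2 = 1*5 + 1 = 6.
  i=3: a_3=2, p_3 = 2*19 + 16 = 54, q_3 = 2*6 + 5 = 17.
  i=4: a_4=1, p_4 = 1*54 + 19 = 73, q_4 = 1*17 + 6 = 23.
  i=5: a_5=1, p_5 = 1*73 + 54 = 127, q_5 = 1*23 + 17 = 40.
  i=6: a_6=2, p_6 = 2*127 + 73 = 327, q_6 = 2*40 + 23 = 103.
q_6 = 103 > 55, so the last convergent with denominator <= 55 is p_5/q_5 = 127/40.
The closest fraction with denominator <= 55 is either p_5/q_5 or the intermediate fraction (k*p_5 + p_4)/(k*q_5 + q_4) with the largest k >= 1 whose denominator stays <= 55; these approach x as k grows, and every other convergent or intermediate fraction in range is farther away.
Largest k: floor((55 - q_4)/q_5) = floor((55 - 23)/40) = 0.
Since k = 0, no intermediate fraction beyond p_5/q_5 has denominator <= 55, so the convergent 127/40 is the closest (its error is |1235*40 - 127*389|/(389*40) = 3/15560).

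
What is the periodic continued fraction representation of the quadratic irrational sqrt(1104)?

[33; (4, 2, 2, 2, 4, 66)]

Write x_i = (sqrt(1104) + m_i)/d_i with (m_0, d_0) = (0, 1). a_0 = floor(sqrt(1104)) = 33, since 33^2 = 1089 <= 1104 < 1156 = 34^2.
Iterate m_{i+1} = d_i*a_i - m_i, d_{i+1} = (1104 - m_{i+1}^2)/d_i, a_{i+1} = floor((a_0 + m_{i+1})/d_{i+1}):
  m_1 = 1*33 - 0 = 33, d_1 = (1104 - 33^2)/1 = 15/1 = 15, a_1 = floor((33 + 33)/15) = 4.
  m_2 = 15*4 - 33 = 27, d_2 = (1104 - 27^2)/15 = 375/15 = 25, a_2 = floor((33 + 27)/25) = 2.
  m_3 = 25*2 - 27 = 23, d_3 = (1104 - 23^2)/25 = 575/25 = 23, a_3 = floor((33 + 23)/23) = 2.
  m_4 = 23*2 - 23 = 23, d_4 = (1104 - 23^2)/23 = 575/23 = 25, a_4 = floor((33 + 23)/25) = 2.
  m_5 = 25*2 - 23 = 27, d_5 = (1104 - 27^2)/25 = 375/25 = 15, a_5 = floor((33 + 27)/15) = 4.
  m_6 = 15*4 - 27 = 33, d_6 = (1104 - 33^2)/15 = 15/15 = 1, a_6 = floor((33 + 33)/1) = 66.
  m_7 = 1*66 - 33 = 33, d_7 = (1104 - 33^2)/1 = 15/1 = 15: (m_7, d_7) = (m_1, d_1) = (33, 15), so from here the quotients repeat a_1, ..., a_6; the period length is 6.
Hence the expansion of sqrt(1104) is a_0 = 33 followed by the repeating block 4, 2, 2, 2, 4, 66 (period 6).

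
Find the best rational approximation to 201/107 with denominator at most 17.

Expand x = 201/107 as a continued fraction with the Euclidean algorithm:
  201 = 1*107 + 94, so a_0 = 1.
  107 = 1*94 + 13, so a_1 = 1.
  94 = 7*13 + 3, so a_2 = 7.
  13 = 4*3 + 1, so a_3 = 4.
  3 = 3*1 + 0, so a_4 = 3.
so x = [1; 1, 7, 4, 3].
Convergents (p_i = a_i*p_{i-1} + p_{i-2}, q_i = a_i*q_{i-1} + q_{i-2} with p_{-2}=0, p_{-1}=1, q_{-2}=1, q_{-1}=0), until the denominator exceeds 17:
  i=0: a_0=1, p_0 = 1*1 + 0 = 1, q_0 = 1*0 + 1 = 1.
  i=1: a_1=1, p_1 = 1*1 + 1 = 2, q_1 = 1*1 + 0 = 1.
  i=2: a_2=7, p_2 = 7*2 + 1 = 15, q_2 = 7*1 + 1 = 8.
  i=3: a_3=4, p_3 = 4*15 + 2 = 62, q_3 = 4*8 + 1 = 33.
q_3 = 33 > 17, so the last convergent with denominator <= 17 is p_2/q_2 = 15/8.
The closest fraction with denominator <= 17 is either p_2/q_2 or the intermediate fraction (k*p_2 + p_1)/(k*q_2 + q_1) with the largest k >= 1 whose denominator stays <= 17; these approach x as k grows, and every other convergent or intermediate fraction in range is farther away.
Largest k: floor((17 - q_1)/q_2) = floor((17 - 1)/8) = 2.
That gives (2*15 + 2)/(2*8 + 1) = 32/17.
Compare the errors: |x - 15/8| = |201*8 - 15*107|/(107*8) = 3/856, and |x - 32/17| = |201*17 - 32*107|/(107*17) = 7/1819.
Cross-multiplying, 3*1819 = 5457 < 5992 = 7*856, so 3/856 is smaller: the convergent 15/8 is closer to x than 32/17.

15/8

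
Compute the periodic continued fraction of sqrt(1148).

Write x_i = (sqrt(1148) + m_i)/d_i with (m_0, d_0) = (0, 1). a_0 = floor(sqrt(1148)) = 33, since 33^2 = 1089 <= 1148 < 1156 = 34^2.
Iterate m_{i+1} = d_i*a_i - m_i, d_{i+1} = (1148 - m_{i+1}^2)/d_i, a_{i+1} = floor((a_0 + m_{i+1})/d_{i+1}):
  m_1 = 1*33 - 0 = 33, d_1 = (1148 - 33^2)/1 = 59/1 = 59, a_1 = floor((33 + 33)/59) = 1.
  m_2 = 59*1 - 33 = 26, d_2 = (1148 - 26^2)/59 = 472/59 = 8, a_2 = floor((33 + 26)/8) = 7.
  m_3 = 8*7 - 26 = 30, d_3 = (1148 - 30^2)/8 = 248/8 = 31, a_3 = floor((33 + 30)/31) = 2.
  m_4 = 31*2 - 30 = 32, d_4 = (1148 - 32^2)/31 = 124/31 = 4, a_4 = floor((33 + 32)/4) = 16.
  m_5 = 4*16 - 32 = 32, d_5 = (1148 - 32^2)/4 = 124/4 = 31, a_5 = floor((33 + 32)/31) = 2.
  m_6 = 31*2 - 32 = 30, d_6 = (1148 - 30^2)/31 = 248/31 = 8, a_6 = floor((33 + 30)/8) = 7.
  m_7 = 8*7 - 30 = 26, d_7 = (1148 - 26^2)/8 = 472/8 = 59, a_7 = floor((33 + 26)/59) = 1.
  m_8 = 59*1 - 26 = 33, d_8 = (1148 - 33^2)/59 = 59/59 = 1, a_8 = floor((33 + 33)/1) = 66.
  m_9 = 1*66 - 33 = 33, d_9 = (1148 - 33^2)/1 = 59/1 = 59: (m_9, d_9) = (m_1, d_1) = (33, 59), so from here the quotients repeat a_1, ..., a_8; the period length is 8.
Hence the expansion of sqrt(1148) is a_0 = 33 followed by the repeating block 1, 7, 2, 16, 2, 7, 1, 66 (period 8).

[33; (1, 7, 2, 16, 2, 7, 1, 66)]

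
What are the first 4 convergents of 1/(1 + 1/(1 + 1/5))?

Using the convergent recurrence p_i = a_i*p_{i-1} + p_{i-2}, q_i = a_i*q_{i-1} + q_{i-2} with p_{-2}=0, p_{-1}=1, q_{-2}=1, q_{-1}=0:
  i=0: a_0=0, p_0 = 0*1 + 0 = 0, q_0 = 0*0 + 1 = 1.
  i=1: a_1=1, p_1 = 1*0 + 1 = 1, q_1 = 1*1 + 0 = 1.
  i=2: a_2=1, p_2 = 1*1 + 0 = 1, q_2 = 1*1 + 1 = 2.
  i=3: a_3=5, p_3 = 5*1 + 1 = 6, q_3 = 5*2 + 1 = 11.

0/1, 1/1, 1/2, 6/11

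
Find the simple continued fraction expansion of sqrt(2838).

[53; (3, 1, 1, 1, 52, 1, 1, 1, 3, 106)]

Write x_i = (sqrt(2838) + m_i)/d_i with (m_0, d_0) = (0, 1). a_0 = floor(sqrt(2838)) = 53, since 53^2 = 2809 <= 2838 < 2916 = 54^2.
Iterate m_{i+1} = d_i*a_i - m_i, d_{i+1} = (2838 - m_{i+1}^2)/d_i, a_{i+1} = floor((a_0 + m_{i+1})/d_{i+1}):
  m_1 = 1*53 - 0 = 53, d_1 = (2838 - 53^2)/1 = 29/1 = 29, a_1 = floor((53 + 53)/29) = 3.
  m_2 = 29*3 - 53 = 34, d_2 = (2838 - 34^2)/29 = 1682/29 = 58, a_2 = floor((53 + 34)/58) = 1.
  m_3 = 58*1 - 34 = 24, d_3 = (2838 - 24^2)/58 = 2262/58 = 39, a_3 = floor((53 + 24)/39) = 1.
  m_4 = 39*1 - 24 = 15, d_4 = (2838 - 15^2)/39 = 2613/39 = 67, a_4 = floor((53 + 15)/67) = 1.
  m_5 = 67*1 - 15 = 52, d_5 = (2838 - 52^2)/67 = 134/67 = 2, a_5 = floor((53 + 52)/2) = 52.
  m_6 = 2*52 - 52 = 52, d_6 = (2838 - 52^2)/2 = 134/2 = 67, a_6 = floor((53 + 52)/67) = 1.
  m_7 = 67*1 - 52 = 15, d_7 = (2838 - 15^2)/67 = 2613/67 = 39, a_7 = floor((53 + 15)/39) = 1.
  m_8 = 39*1 - 15 = 24, d_8 = (2838 - 24^2)/39 = 2262/39 = 58, a_8 = floor((53 + 24)/58) = 1.
  m_9 = 58*1 - 24 = 34, d_9 = (2838 - 34^2)/58 = 1682/58 = 29, a_9 = floor((53 + 34)/29) = 3.
  m_10 = 29*3 - 34 = 53, d_10 = (2838 - 53^2)/29 = 29/29 = 1, a_10 = floor((53 + 53)/1) = 106.
  m_11 = 1*106 - 53 = 53, d_11 = (2838 - 53^2)/1 = 29/1 = 29: (m_11, d_11) = (m_1, d_1) = (53, 29), so from here the quotients repeat a_1, ..., a_10; the period length is 10.
Hence the expansion of sqrt(2838) is a_0 = 53 followed by the repeating block 3, 1, 1, 1, 52, 1, 1, 1, 3, 106 (period 10).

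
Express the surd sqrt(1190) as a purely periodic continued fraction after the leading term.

Write x_i = (sqrt(1190) + m_i)/d_i with (m_0, d_0) = (0, 1). a_0 = floor(sqrt(1190)) = 34, since 34^2 = 1156 <= 1190 < 1225 = 35^2.
Iterate m_{i+1} = d_i*a_i - m_i, d_{i+1} = (1190 - m_{i+1}^2)/d_i, a_{i+1} = floor((a_0 + m_{i+1})/d_{i+1}):
  m_1 = 1*34 - 0 = 34, d_1 = (1190 - 34^2)/1 = 34/1 = 34, a_1 = floor((34 + 34)/34) = 2.
  m_2 = 34*2 - 34 = 34, d_2 = (1190 - 34^2)/34 = 34/34 = 1, a_2 = floor((34 + 34)/1) = 68.
  m_3 = 1*68 - 34 = 34, d_3 = (1190 - 34^2)/1 = 34/1 = 34: (m_3, d_3) = (m_1, d_1) = (34, 34), so from here the quotients repeat a_1, a_2; the period length is 2.
Hence the expansion of sqrt(1190) is a_0 = 34 followed by the repeating block 2, 68 (period 2).

[34; (2, 68)]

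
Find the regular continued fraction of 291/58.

[5; 58]

Run the Euclidean algorithm on 291 and 58; the successive quotients are the partial quotients a_0, a_1, ... (each step inverts the fractional part left over by the previous one):
  291 = 5*58 + 1, so a_0 = 5.
  58 = 58*1 + 0, so a_1 = 58.
The remainder reaches 0 after 2 divisions, so the expansion has 2 partial quotients, read off in order.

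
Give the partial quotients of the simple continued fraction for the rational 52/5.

[10; 2, 2]

Run the Euclidean algorithm on 52 and 5; the successive quotients are the partial quotients a_0, a_1, ... (each step inverts the fractional part left over by the previous one):
  52 = 10*5 + 2, so a_0 = 10.
  5 = 2*2 + 1, so a_1 = 2.
  2 = 2*1 + 0, so a_2 = 2.
The remainder reaches 0 after 3 divisions, so the expansion has 3 partial quotients, read off in order.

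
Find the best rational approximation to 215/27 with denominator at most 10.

8/1

Expand x = 215/27 as a continued fraction with the Euclidean algorithm:
  215 = 7*27 + 26, so a_0 = 7.
  27 = 1*26 + 1, so a_1 = 1.
  26 = 26*1 + 0, so a_2 = 26.
so x = [7; 1, 26].
Convergents (p_i = a_i*p_{i-1} + p_{i-2}, q_i = a_i*q_{i-1} + q_{i-2} with p_{-2}=0, p_{-1}=1, q_{-2}=1, q_{-1}=0), until the denominator exceeds 10:
  i=0: a_0=7, p_0 = 7*1 + 0 = 7, q_0 = 7*0 + 1 = 1.
  i=1: a_1=1, p_1 = 1*7 + 1 = 8, q_1 = 1*1 + 0 = 1.
  i=2: a_2=26, p_2 = 26*8 + 7 = 215, q_2 = 26*1 + 1 = 27.
q_2 = 27 > 10, so the last convergent with denominator <= 10 is p_1/q_1 = 8/1.
The closest fraction with denominator <= 10 is either p_1/q_1 or the intermediate fraction (k*p_1 + p_0)/(k*q_1 + q_0) with the largest k >= 1 whose denominator stays <= 10; these approach x as k grows, and every other convergent or intermediate fraction in range is farther away.
Largest k: floor((10 - q_0)/q_1) = floor((10 - 1)/1) = 9.
That gives (9*8 + 7)/(9*1 + 1) = 79/10.
Compare the errors: |x - 8/1| = |215*1 - 8*27|/(27*1) = 1/27, and |x - 79/10| = |215*10 - 79*27|/(27*10) = 17/270.
Cross-multiplying, 1*270 = 270 < 459 = 17*27, so 1/27 is smaller: the convergent 8/1 is closer to x than 79/10.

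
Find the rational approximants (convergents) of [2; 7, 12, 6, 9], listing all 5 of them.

2/1, 15/7, 182/85, 1107/517, 10145/4738

Using the convergent recurrence p_i = a_i*p_{i-1} + p_{i-2}, q_i = a_i*q_{i-1} + q_{i-2} with p_{-2}=0, p_{-1}=1, q_{-2}=1, q_{-1}=0:
  i=0: a_0=2, p_0 = 2*1 + 0 = 2, q_0 = 2*0 + 1 = 1.
  i=1: a_1=7, p_1 = 7*2 + 1 = 15, q_1 = 7*1 + 0 = 7.
  i=2: a_2=12, p_2 = 12*15 + 2 = 182, q_2 = 12*7 + 1 = 85.
  i=3: a_3=6, p_3 = 6*182 + 15 = 1107, q_3 = 6*85 + 7 = 517.
  i=4: a_4=9, p_4 = 9*1107 + 182 = 10145, q_4 = 9*517 + 85 = 4738.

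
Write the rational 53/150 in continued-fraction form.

[0; 2, 1, 4, 1, 8]

Run the Euclidean algorithm on 53 and 150; the successive quotients are the partial quotients a_0, a_1, ... (each step inverts the fractional part left over by the previous one):
  53 = 0*150 + 53, so a_0 = 0.
  150 = 2*53 + 44, so a_1 = 2.
  53 = 1*44 + 9, so a_2 = 1.
  44 = 4*9 + 8, so a_3 = 4.
  9 = 1*8 + 1, so a_4 = 1.
  8 = 8*1 + 0, so a_5 = 8.
The remainder reaches 0 after 6 divisions, so the expansion has 6 partial quotients, read off in order.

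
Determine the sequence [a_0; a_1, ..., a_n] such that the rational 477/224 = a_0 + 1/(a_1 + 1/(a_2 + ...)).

Run the Euclidean algorithm on 477 and 224; the successive quotients are the partial quotients a_0, a_1, ... (each step inverts the fractional part left over by the previous one):
  477 = 2*224 + 29, so a_0 = 2.
  224 = 7*29 + 21, so a_1 = 7.
  29 = 1*21 + 8, so a_2 = 1.
  21 = 2*8 + 5, so a_3 = 2.
  8 = 1*5 + 3, so a_4 = 1.
  5 = 1*3 + 2, so a_5 = 1.
  3 = 1*2 + 1, so a_6 = 1.
  2 = 2*1 + 0, so a_7 = 2.
The remainder reaches 0 after 8 divisions, so the expansion has 8 partial quotients, read off in order.

[2; 7, 1, 2, 1, 1, 1, 2]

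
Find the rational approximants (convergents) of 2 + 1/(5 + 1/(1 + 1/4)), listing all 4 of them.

Using the convergent recurrence p_i = a_i*p_{i-1} + p_{i-2}, q_i = a_i*q_{i-1} + q_{i-2} with p_{-2}=0, p_{-1}=1, q_{-2}=1, q_{-1}=0:
  i=0: a_0=2, p_0 = 2*1 + 0 = 2, q_0 = 2*0 + 1 = 1.
  i=1: a_1=5, p_1 = 5*2 + 1 = 11, q_1 = 5*1 + 0 = 5.
  i=2: a_2=1, p_2 = 1*11 + 2 = 13, q_2 = 1*5 + 1 = 6.
  i=3: a_3=4, p_3 = 4*13 + 11 = 63, q_3 = 4*6 + 5 = 29.

2/1, 11/5, 13/6, 63/29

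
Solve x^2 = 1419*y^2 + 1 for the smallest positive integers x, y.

(x, y) = (12770, 339)

First expand sqrt(1419) as a continued fraction. With x_i = (sqrt(1419) + m_i)/d_i and (m_0, d_0) = (0, 1): a_0 = floor(sqrt(1419)) = 37, since 37^2 = 1369 <= 1419 < 1444 = 38^2.
Iterate m_{i+1} = d_i*a_i - m_i, d_{i+1} = (1419 - m_{i+1}^2)/d_i, a_{i+1} = floor((a_0 + m_{i+1})/d_{i+1}):
  m_1 = 1*37 - 0 = 37, d_1 = (1419 - 37^2)/1 = 50/1 = 50, a_1 = floor((37 + 37)/50) = 1.
  m_2 = 50*1 - 37 = 13, d_2 = (1419 - 13^2)/50 = 1250/50 = 25, a_2 = floor((37 + 13)/25) = 2.
  m_3 = 25*2 - 13 = 37, d_3 = (1419 - 37^2)/25 = 50/25 = 2, a_3 = floor((37 + 37)/2) = 37.
  m_4 = 2*37 - 37 = 37, d_4 = (1419 - 37^2)/2 = 50/2 = 25, a_4 = floor((37 + 37)/25) = 2.
  m_5 = 25*2 - 37 = 13, d_5 = (1419 - 13^2)/25 = 1250/25 = 50, a_5 = floor((37 + 13)/50) = 1.
  m_6 = 50*1 - 13 = 37, d_6 = (1419 - 37^2)/50 = 50/50 = 1, a_6 = floor((37 + 37)/1) = 74.
  m_7 = 1*74 - 37 = 37, d_7 = (1419 - 37^2)/1 = 50/1 = 50: (m_7, d_7) = (m_1, d_1) = (37, 50), so from here the quotients repeat a_1, ..., a_6; the period length is 6.
So sqrt(1419) = [37; (1, 2, 37, 2, 1, 74)] with period length k = 6.
k is even, so the fundamental solution of x^2 - 1419y^2 = 1 is (p_{k-1}, q_{k-1}) = (p_5, q_5); compute convergents through index 5.
Convergents (p_i = a_i*p_{i-1} + p_{i-2}, q_i = a_i*q_{i-1} + q_{i-2} with p_{-2}=0, p_{-1}=1, q_{-2}=1, q_{-1}=0):
  i=0: a_0=37, p_0 = 37*1 + 0 = 37, q_0 = 37*0 + 1 = 1.
  i=1: a_1=1, p_1 = 1*37 + 1 = 38, q_1 = 1*1 + 0 = 1.
  i=2: a_2=2, p_2 = 2*38 + 37 = 113, q_2 = 2*1 + 1 = 3.
  i=3: a_3=37, p_3 = 37*113 + 38 = 4219, q_3 = 37*3 + 1 = 112.
  i=4: a_4=2, p_4 = 2*4219 + 113 = 8551, q_4 = 2*112 + 3 = 227.
  i=5: a_5=1, p_5 = 1*8551 + 4219 = 12770, q_5 = 1*227 + 112 = 339.
Check: 12770^2 - 1419*339^2 = 163072900 - 163072899 = 1, so (x, y) = (12770, 339) solves the equation, and by the theorem it is the least positive solution.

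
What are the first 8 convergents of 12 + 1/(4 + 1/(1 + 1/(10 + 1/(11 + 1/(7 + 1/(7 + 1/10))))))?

Using the convergent recurrence p_i = a_i*p_{i-1} + p_{i-2}, q_i = a_i*q_{i-1} + q_{i-2} with p_{-2}=0, p_{-1}=1, q_{-2}=1, q_{-1}=0:
  i=0: a_0=12, p_0 = 12*1 + 0 = 12, q_0 = 12*0 + 1 = 1.
  i=1: a_1=4, p_1 = 4*12 + 1 = 49, q_1 = 4*1 + 0 = 4.
  i=2: a_2=1, p_2 = 1*49 + 12 = 61, q_2 = 1*4 + 1 = 5.
  i=3: a_3=10, p_3 = 10*61 + 49 = 659, q_3 = 10*5 + 4 = 54.
  i=4: a_4=11, p_4 = 11*659 + 61 = 7310, q_4 = 11*54 + 5 = 599.
  i=5: a_5=7, p_5 = 7*7310 + 659 = 51829, q_5 = 7*599 + 54 = 4247.
  i=6: a_6=7, p_6 = 7*51829 + 7310 = 370113, q_6 = 7*4247 + 599 = 30328.
  i=7: a_7=10, p_7 = 10*370113 + 51829 = 3752959, q_7 = 10*30328 + 4247 = 307527.

12/1, 49/4, 61/5, 659/54, 7310/599, 51829/4247, 370113/30328, 3752959/307527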